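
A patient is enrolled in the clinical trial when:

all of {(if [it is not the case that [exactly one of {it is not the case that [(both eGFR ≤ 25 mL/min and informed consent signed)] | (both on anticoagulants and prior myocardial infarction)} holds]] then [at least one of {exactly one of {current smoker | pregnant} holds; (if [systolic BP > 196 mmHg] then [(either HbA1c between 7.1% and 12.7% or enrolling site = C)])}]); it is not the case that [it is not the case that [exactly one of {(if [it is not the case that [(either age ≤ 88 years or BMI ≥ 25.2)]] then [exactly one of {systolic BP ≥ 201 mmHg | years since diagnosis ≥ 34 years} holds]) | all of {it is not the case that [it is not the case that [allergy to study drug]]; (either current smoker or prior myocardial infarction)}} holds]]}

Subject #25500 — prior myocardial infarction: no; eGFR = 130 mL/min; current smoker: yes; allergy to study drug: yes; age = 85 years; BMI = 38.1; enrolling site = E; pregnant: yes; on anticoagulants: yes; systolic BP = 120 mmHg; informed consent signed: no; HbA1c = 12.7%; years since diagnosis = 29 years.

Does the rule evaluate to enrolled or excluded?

Excluded

Atomic conditions:
  eGFR ≤ 25 mL/min: 130 ≤ 25 is false
  informed consent signed: no → false
  on anticoagulants: yes → true
  prior myocardial infarction: no → false
  current smoker: yes → true
  pregnant: yes → true
  systolic BP > 196 mmHg: 120 > 196 is false
  HbA1c between 7.1% and 12.7%: 12.7 in [7.1, 12.7] is true
  enrolling site = C: E == C is false
  age ≤ 88 years: 85 ≤ 88 is true
  BMI ≥ 25.2: 38.1 ≥ 25.2 is true
  systolic BP ≥ 201 mmHg: 120 ≥ 201 is false
  years since diagnosis ≥ 34 years: 29 ≥ 34 is false
  allergy to study drug: yes → true
Combine:
[1.1.1.1.1] false AND false = false
[1.1.1.1] NOT false = true
[1.1.1.2] true AND false = false
[1.1.1] exactly-one(true, false) = true
[1.1] NOT true = false
[1.2.1] exactly-one(true, true) = false
[1.2.2.2] true OR false = true
[1.2.2] false → true (antecedent false ⇒ implication holds) = true
[1.2] false OR true = true
[1] false → true (antecedent false ⇒ implication holds) = true
[2.1.1.1.1.1] true OR true = true
[2.1.1.1.1] NOT true = false
[2.1.1.1.2] exactly-one(false, false) = false
[2.1.1.1] false → false (antecedent false ⇒ implication holds) = true
[2.1.1.2.1.1] NOT true = false
[2.1.1.2.1] NOT false = true
[2.1.1.2.2] true OR false = true
[2.1.1.2] true AND true = true
[2.1.1] exactly-one(true, true) = false
[2.1] NOT false = true
[2] NOT true = false
[root] true AND false = false
Overall: false → excluded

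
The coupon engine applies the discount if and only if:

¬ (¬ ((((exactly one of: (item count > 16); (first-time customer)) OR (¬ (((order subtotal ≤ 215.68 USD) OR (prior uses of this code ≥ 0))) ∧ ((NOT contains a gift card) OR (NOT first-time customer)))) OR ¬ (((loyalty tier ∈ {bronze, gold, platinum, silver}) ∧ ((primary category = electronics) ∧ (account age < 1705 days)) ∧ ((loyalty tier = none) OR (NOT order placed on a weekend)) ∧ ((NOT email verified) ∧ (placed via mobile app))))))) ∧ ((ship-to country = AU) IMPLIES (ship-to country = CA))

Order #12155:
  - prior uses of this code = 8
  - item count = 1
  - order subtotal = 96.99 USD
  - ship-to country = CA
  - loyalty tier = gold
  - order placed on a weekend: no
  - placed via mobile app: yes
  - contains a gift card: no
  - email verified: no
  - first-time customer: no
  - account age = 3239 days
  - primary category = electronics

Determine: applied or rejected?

Atomic conditions:
  item count > 16: 1 > 16 is false
  first-time customer: no → false
  order subtotal ≤ 215.68 USD: 96.99 ≤ 215.68 is true
  prior uses of this code ≥ 0: 8 ≥ 0 is true
  NOT contains a gift card: no → true
  NOT first-time customer: no → true
  loyalty tier ∈ {bronze, gold, platinum, silver}: gold is in the set → true
  primary category = electronics: electronics == electronics is true
  account age < 1705 days: 3239 < 1705 is false
  loyalty tier = none: gold == none is false
  NOT order placed on a weekend: no → true
  NOT email verified: no → true
  placed via mobile app: yes → true
  ship-to country = AU: CA == AU is false
  ship-to country = CA: CA == CA is true
Combine:
[1.1.1.1.1] exactly-one(false, false) = false
[1.1.1.1.2.1.1] true OR true = true
[1.1.1.1.2.1] NOT true = false
[1.1.1.1.2.2] true OR true = true
[1.1.1.1.2] false AND true = false
[1.1.1.1] false OR false = false
[1.1.1.2.1.2] true AND false = false
[1.1.1.2.1.3] false OR true = true
[1.1.1.2.1.4] true AND true = true
[1.1.1.2.1] true AND false AND true AND true = false
[1.1.1.2] NOT false = true
[1.1.1] false OR true = true
[1.1] NOT true = false
[1] NOT false = true
[2] false → true (antecedent false ⇒ implication holds) = true
[root] true AND true = true
Overall: true → applied

Applied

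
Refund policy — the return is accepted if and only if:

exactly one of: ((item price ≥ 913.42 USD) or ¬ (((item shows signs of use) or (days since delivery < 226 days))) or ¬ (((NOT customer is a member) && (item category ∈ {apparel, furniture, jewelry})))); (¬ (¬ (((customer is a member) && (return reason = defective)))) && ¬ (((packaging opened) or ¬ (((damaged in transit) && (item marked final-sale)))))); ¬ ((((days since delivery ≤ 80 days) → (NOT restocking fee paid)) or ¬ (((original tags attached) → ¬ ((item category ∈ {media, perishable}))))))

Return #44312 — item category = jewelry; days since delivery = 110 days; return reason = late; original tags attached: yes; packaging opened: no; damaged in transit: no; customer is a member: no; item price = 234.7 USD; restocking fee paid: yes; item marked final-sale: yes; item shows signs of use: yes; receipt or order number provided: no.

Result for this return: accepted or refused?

Atomic conditions:
  item price ≥ 913.42 USD: 234.7 ≥ 913.42 is false
  item shows signs of use: yes → true
  days since delivery < 226 days: 110 < 226 is true
  NOT customer is a member: no → true
  item category ∈ {apparel, furniture, jewelry}: jewelry is in the set → true
  customer is a member: no → false
  return reason = defective: late == defective is false
  packaging opened: no → false
  damaged in transit: no → false
  item marked final-sale: yes → true
  days since delivery ≤ 80 days: 110 ≤ 80 is false
  NOT restocking fee paid: yes → false
  original tags attached: yes → true
  item category ∈ {media, perishable}: jewelry is not in the set → false
Combine:
[1.2.1] true OR true = true
[1.2] NOT true = false
[1.3.1] true AND true = true
[1.3] NOT true = false
[1] false OR false OR false = false
[2.1.1.1] false AND false = false
[2.1.1] NOT false = true
[2.1] NOT true = false
[2.2.1.2.1] false AND true = false
[2.2.1.2] NOT false = true
[2.2.1] false OR true = true
[2.2] NOT true = false
[2] false AND false = false
[3.1.1] false → false (antecedent false ⇒ implication holds) = true
[3.1.2.1.2] NOT false = true
[3.1.2.1] true → true = true
[3.1.2] NOT true = false
[3.1] true OR false = true
[3] NOT true = false
[root] exactly-one(false, false, false) = false
Overall: false → refused

Refused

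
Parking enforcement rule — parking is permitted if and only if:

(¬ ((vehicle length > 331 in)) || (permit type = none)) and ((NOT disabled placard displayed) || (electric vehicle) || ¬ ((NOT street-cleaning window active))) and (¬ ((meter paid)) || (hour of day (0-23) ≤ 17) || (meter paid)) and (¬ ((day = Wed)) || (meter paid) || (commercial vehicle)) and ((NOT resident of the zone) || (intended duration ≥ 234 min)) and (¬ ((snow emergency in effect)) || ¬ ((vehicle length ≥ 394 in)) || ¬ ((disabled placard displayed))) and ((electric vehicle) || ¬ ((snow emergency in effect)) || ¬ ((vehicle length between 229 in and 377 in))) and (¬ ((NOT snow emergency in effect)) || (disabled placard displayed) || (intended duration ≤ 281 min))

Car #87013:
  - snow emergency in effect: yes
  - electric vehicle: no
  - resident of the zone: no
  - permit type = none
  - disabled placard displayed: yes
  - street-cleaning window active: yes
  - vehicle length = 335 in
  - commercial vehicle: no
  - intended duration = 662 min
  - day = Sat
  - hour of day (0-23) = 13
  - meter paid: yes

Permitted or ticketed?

Ticketed

Atomic conditions:
  vehicle length > 331 in: 335 > 331 is true
  permit type = none: none == none is true
  NOT disabled placard displayed: yes → false
  electric vehicle: no → false
  NOT street-cleaning window active: yes → false
  meter paid: yes → true
  hour of day (0-23) ≤ 17: 13 ≤ 17 is true
  day = Wed: Sat == Wed is false
  commercial vehicle: no → false
  NOT resident of the zone: no → true
  intended duration ≥ 234 min: 662 ≥ 234 is true
  snow emergency in effect: yes → true
  vehicle length ≥ 394 in: 335 ≥ 394 is false
  disabled placard displayed: yes → true
  vehicle length between 229 in and 377 in: 335 in [229, 377] is true
  NOT snow emergency in effect: yes → false
  intended duration ≤ 281 min: 662 ≤ 281 is false
Combine:
[1.1] NOT true = false
[1] false OR true = true
[2.3] NOT false = true
[2] false OR false OR true = true
[3.1] NOT true = false
[3] false OR true OR true = true
[4.1] NOT false = true
[4] true OR true OR false = true
[5] true OR true = true
[6.1] NOT true = false
[6.2] NOT false = true
[6.3] NOT true = false
[6] false OR true OR false = true
[7.2] NOT true = false
[7.3] NOT true = false
[7] false OR false OR false = false
[8.1] NOT false = true
[8] true OR true OR false = true
[root] true AND true AND true AND true AND true AND true AND false AND true = false
Overall: false → ticketed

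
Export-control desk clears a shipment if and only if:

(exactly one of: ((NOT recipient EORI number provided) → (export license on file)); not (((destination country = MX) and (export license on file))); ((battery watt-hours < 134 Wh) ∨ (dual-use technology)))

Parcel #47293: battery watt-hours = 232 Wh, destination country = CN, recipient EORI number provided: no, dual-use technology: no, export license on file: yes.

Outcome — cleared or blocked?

Blocked

Atomic conditions:
  NOT recipient EORI number provided: no → true
  export license on file: yes → true
  destination country = MX: CN == MX is false
  battery watt-hours < 134 Wh: 232 < 134 is false
  dual-use technology: no → false
Combine:
[1] true → true = true
[2.1] false AND true = false
[2] NOT false = true
[3] false OR false = false
[root] exactly-one(true, true, false) = false
Overall: false → blocked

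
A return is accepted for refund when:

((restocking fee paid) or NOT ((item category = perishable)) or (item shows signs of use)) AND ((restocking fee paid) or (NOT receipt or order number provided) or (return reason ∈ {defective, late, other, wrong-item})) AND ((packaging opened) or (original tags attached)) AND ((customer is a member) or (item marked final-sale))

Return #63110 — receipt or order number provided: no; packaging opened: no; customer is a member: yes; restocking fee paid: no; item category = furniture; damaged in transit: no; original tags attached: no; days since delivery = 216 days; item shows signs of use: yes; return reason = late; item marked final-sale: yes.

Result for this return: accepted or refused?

Refused

Atomic conditions:
  restocking fee paid: no → false
  item category = perishable: furniture == perishable is false
  item shows signs of use: yes → true
  NOT receipt or order number provided: no → true
  return reason ∈ {defective, late, other, wrong-item}: late is in the set → true
  packaging opened: no → false
  original tags attached: no → false
  customer is a member: yes → true
  item marked final-sale: yes → true
Combine:
[1.2] NOT false = true
[1] false OR true OR true = true
[2] false OR true OR true = true
[3] false OR false = false
[4] true OR true = true
[root] true AND true AND false AND true = false
Overall: false → refused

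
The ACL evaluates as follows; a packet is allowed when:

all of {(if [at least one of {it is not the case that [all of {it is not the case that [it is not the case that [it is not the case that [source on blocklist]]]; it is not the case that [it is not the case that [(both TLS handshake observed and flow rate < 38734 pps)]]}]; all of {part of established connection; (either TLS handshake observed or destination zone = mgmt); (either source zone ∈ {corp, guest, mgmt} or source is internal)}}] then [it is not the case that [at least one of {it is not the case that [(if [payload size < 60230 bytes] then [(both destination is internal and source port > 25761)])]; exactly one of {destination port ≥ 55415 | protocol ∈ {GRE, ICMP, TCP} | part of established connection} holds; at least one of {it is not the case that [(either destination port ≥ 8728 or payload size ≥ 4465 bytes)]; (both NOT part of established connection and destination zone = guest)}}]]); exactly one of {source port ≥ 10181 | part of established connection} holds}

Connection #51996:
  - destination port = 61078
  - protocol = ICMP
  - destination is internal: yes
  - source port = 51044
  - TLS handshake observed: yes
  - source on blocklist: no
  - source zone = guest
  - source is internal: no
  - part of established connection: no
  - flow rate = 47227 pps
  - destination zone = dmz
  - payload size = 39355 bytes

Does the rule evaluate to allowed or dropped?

Allowed

Atomic conditions:
  source on blocklist: no → false
  TLS handshake observed: yes → true
  flow rate < 38734 pps: 47227 < 38734 is false
  part of established connection: no → false
  destination zone = mgmt: dmz == mgmt is false
  source zone ∈ {corp, guest, mgmt}: guest is in the set → true
  source is internal: no → false
  payload size < 60230 bytes: 39355 < 60230 is true
  destination is internal: yes → true
  source port > 25761: 51044 > 25761 is true
  destination port ≥ 55415: 61078 ≥ 55415 is true
  protocol ∈ {GRE, ICMP, TCP}: ICMP is in the set → true
  destination port ≥ 8728: 61078 ≥ 8728 is true
  payload size ≥ 4465 bytes: 39355 ≥ 4465 is true
  NOT part of established connection: no → true
  destination zone = guest: dmz == guest is false
  source port ≥ 10181: 51044 ≥ 10181 is true
Combine:
[1.1.1.1.1.1.1] NOT false = true
[1.1.1.1.1.1] NOT true = false
[1.1.1.1.1] NOT false = true
[1.1.1.1.2.1.1] true AND false = false
[1.1.1.1.2.1] NOT false = true
[1.1.1.1.2] NOT true = false
[1.1.1.1] true AND false = false
[1.1.1] NOT false = true
[1.1.2.2] true OR false = true
[1.1.2.3] true OR false = true
[1.1.2] false AND true AND true = false
[1.1] true OR false = true
[1.2.1.1.1.2] true AND true = true
[1.2.1.1.1] true → true = true
[1.2.1.1] NOT true = false
[1.2.1.2] exactly-one(true, true, false) = false
[1.2.1.3.1.1] true OR true = true
[1.2.1.3.1] NOT true = false
[1.2.1.3.2] true AND false = false
[1.2.1.3] false OR false = false
[1.2.1] false OR false OR false = false
[1.2] NOT false = true
[1] true → true = true
[2] exactly-one(true, false) = true
[root] true AND true = true
Overall: true → allowed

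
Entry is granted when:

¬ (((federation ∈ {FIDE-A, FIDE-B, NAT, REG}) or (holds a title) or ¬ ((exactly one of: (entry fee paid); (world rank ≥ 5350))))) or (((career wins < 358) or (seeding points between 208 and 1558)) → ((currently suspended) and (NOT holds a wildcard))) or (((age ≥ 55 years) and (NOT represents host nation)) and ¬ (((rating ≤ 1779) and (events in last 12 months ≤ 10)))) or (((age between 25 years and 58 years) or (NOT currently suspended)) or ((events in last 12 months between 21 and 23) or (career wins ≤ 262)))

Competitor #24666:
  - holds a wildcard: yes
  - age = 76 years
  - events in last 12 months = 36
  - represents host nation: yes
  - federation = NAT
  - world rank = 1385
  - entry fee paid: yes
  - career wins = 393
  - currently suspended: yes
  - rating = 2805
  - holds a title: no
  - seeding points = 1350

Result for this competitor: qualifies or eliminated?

Atomic conditions:
  federation ∈ {FIDE-A, FIDE-B, NAT, REG}: NAT is in the set → true
  holds a title: no → false
  entry fee paid: yes → true
  world rank ≥ 5350: 1385 ≥ 5350 is false
  career wins < 358: 393 < 358 is false
  seeding points between 208 and 1558: 1350 in [208, 1558] is true
  currently suspended: yes → true
  NOT holds a wildcard: yes → false
  age ≥ 55 years: 76 ≥ 55 is true
  NOT represents host nation: yes → false
  rating ≤ 1779: 2805 ≤ 1779 is false
  events in last 12 months ≤ 10: 36 ≤ 10 is false
  age between 25 years and 58 years: 76 in [25, 58] is false
  NOT currently suspended: yes → false
  events in last 12 months between 21 and 23: 36 in [21, 23] is false
  career wins ≤ 262: 393 ≤ 262 is false
Combine:
[1.1.3.1] exactly-one(true, false) = true
[1.1.3] NOT true = false
[1.1] true OR false OR false = true
[1] NOT true = false
[2.1] false OR true = true
[2.2] true AND false = false
[2] true → false = false
[3.1] true AND false = false
[3.2.1] false AND false = false
[3.2] NOT false = true
[3] false AND true = false
[4.1] false OR false = false
[4.2] false OR false = false
[4] false OR false = false
[root] false OR false OR false OR false = false
Overall: false → eliminated

Eliminated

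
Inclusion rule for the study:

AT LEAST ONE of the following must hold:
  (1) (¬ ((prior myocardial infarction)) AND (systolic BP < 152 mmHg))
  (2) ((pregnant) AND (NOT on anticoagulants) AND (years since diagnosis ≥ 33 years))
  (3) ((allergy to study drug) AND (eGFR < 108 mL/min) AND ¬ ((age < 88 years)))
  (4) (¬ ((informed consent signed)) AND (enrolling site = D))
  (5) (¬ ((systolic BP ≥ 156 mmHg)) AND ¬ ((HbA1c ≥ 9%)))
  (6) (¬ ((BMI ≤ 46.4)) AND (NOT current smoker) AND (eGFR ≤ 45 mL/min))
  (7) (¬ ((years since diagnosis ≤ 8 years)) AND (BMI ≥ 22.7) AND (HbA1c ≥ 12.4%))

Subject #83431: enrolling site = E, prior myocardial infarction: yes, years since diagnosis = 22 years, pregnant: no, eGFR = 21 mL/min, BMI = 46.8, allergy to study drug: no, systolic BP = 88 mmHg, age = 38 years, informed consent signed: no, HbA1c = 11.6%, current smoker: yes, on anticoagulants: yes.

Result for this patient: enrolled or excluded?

Excluded

Atomic conditions:
  prior myocardial infarction: yes → true
  systolic BP < 152 mmHg: 88 < 152 is true
  pregnant: no → false
  NOT on anticoagulants: yes → false
  years since diagnosis ≥ 33 years: 22 ≥ 33 is false
  allergy to study drug: no → false
  eGFR < 108 mL/min: 21 < 108 is true
  age < 88 years: 38 < 88 is true
  informed consent signed: no → false
  enrolling site = D: E == D is false
  systolic BP ≥ 156 mmHg: 88 ≥ 156 is false
  HbA1c ≥ 9%: 11.6 ≥ 9 is true
  BMI ≤ 46.4: 46.8 ≤ 46.4 is false
  NOT current smoker: yes → false
  eGFR ≤ 45 mL/min: 21 ≤ 45 is true
  years since diagnosis ≤ 8 years: 22 ≤ 8 is false
  BMI ≥ 22.7: 46.8 ≥ 22.7 is true
  HbA1c ≥ 12.4%: 11.6 ≥ 12.4 is false
Combine:
[1.1] NOT true = false
[1] false AND true = false
[2] false AND false AND false = false
[3.3] NOT true = false
[3] false AND true AND false = false
[4.1] NOT false = true
[4] true AND false = false
[5.1] NOT false = true
[5.2] NOT true = false
[5] true AND false = false
[6.1] NOT false = true
[6] true AND false AND true = false
[7.1] NOT false = true
[7] true AND true AND false = false
[root] false OR false OR false OR false OR false OR false OR false = false
Overall: false → excluded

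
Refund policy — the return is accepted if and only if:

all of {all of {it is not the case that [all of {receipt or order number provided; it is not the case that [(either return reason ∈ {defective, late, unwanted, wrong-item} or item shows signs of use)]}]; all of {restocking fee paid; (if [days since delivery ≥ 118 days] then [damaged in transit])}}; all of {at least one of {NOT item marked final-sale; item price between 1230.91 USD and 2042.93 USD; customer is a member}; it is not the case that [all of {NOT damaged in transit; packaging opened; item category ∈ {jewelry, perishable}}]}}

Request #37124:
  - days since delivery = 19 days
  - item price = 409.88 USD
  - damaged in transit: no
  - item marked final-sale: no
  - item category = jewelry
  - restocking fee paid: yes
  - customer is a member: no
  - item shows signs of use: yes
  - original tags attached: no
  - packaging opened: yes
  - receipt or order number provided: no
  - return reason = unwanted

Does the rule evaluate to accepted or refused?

Atomic conditions:
  receipt or order number provided: no → false
  return reason ∈ {defective, late, unwanted, wrong-item}: unwanted is in the set → true
  item shows signs of use: yes → true
  restocking fee paid: yes → true
  days since delivery ≥ 118 days: 19 ≥ 118 is false
  damaged in transit: no → false
  NOT item marked final-sale: no → true
  item price between 1230.91 USD and 2042.93 USD: 409.88 in [1230.91, 2042.93] is false
  customer is a member: no → false
  NOT damaged in transit: no → true
  packaging opened: yes → true
  item category ∈ {jewelry, perishable}: jewelry is in the set → true
Combine:
[1.1.1.2.1] true OR true = true
[1.1.1.2] NOT true = false
[1.1.1] false AND false = false
[1.1] NOT false = true
[1.2.2] false → false (antecedent false ⇒ implication holds) = true
[1.2] true AND true = true
[1] true AND true = true
[2.1] true OR false OR false = true
[2.2.1] true AND true AND true = true
[2.2] NOT true = false
[2] true AND false = false
[root] true AND false = false
Overall: false → refused

Refused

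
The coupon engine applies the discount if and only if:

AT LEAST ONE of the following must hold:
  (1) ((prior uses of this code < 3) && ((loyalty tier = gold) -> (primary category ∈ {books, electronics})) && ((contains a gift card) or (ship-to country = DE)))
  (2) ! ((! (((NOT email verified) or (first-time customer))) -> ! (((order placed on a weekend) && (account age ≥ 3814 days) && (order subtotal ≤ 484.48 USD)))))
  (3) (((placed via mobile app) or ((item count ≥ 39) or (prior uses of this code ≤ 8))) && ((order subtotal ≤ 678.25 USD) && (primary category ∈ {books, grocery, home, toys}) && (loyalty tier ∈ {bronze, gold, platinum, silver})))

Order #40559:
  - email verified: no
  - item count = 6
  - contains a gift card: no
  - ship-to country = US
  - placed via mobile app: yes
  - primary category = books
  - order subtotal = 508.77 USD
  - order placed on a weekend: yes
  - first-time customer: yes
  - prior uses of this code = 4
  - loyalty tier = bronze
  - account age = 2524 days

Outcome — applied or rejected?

Atomic conditions:
  prior uses of this code < 3: 4 < 3 is false
  loyalty tier = gold: bronze == gold is false
  primary category ∈ {books, electronics}: books is in the set → true
  contains a gift card: no → false
  ship-to country = DE: US == DE is false
  NOT email verified: no → true
  first-time customer: yes → true
  order placed on a weekend: yes → true
  account age ≥ 3814 days: 2524 ≥ 3814 is false
  order subtotal ≤ 484.48 USD: 508.77 ≤ 484.48 is false
  placed via mobile app: yes → true
  item count ≥ 39: 6 ≥ 39 is false
  prior uses of this code ≤ 8: 4 ≤ 8 is true
  order subtotal ≤ 678.25 USD: 508.77 ≤ 678.25 is true
  primary category ∈ {books, grocery, home, toys}: books is in the set → true
  loyalty tier ∈ {bronze, gold, platinum, silver}: bronze is in the set → true
Combine:
[1.2] false → true (antecedent false ⇒ implication holds) = true
[1.3] false OR false = false
[1] false AND true AND false = false
[2.1.1.1] true OR true = true
[2.1.1] NOT true = false
[2.1.2.1] true AND false AND false = false
[2.1.2] NOT false = true
[2.1] false → true (antecedent false ⇒ implication holds) = true
[2] NOT true = false
[3.1.2] false OR true = true
[3.1] true OR true = true
[3.2] true AND true AND true = true
[3] true AND true = true
[root] false OR false OR true = true
Overall: true → applied

Applied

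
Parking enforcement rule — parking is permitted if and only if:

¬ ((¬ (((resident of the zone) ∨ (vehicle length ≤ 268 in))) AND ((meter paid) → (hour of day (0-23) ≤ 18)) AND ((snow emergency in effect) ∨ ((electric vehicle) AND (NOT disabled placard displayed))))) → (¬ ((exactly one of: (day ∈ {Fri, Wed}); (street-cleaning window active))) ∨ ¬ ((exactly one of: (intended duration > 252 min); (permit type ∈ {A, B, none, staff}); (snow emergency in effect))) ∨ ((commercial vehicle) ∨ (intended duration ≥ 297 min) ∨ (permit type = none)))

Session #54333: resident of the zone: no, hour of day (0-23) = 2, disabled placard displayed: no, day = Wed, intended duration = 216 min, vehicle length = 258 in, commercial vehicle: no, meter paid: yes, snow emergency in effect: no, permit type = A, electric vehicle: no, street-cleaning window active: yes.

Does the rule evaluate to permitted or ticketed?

Permitted

Atomic conditions:
  resident of the zone: no → false
  vehicle length ≤ 268 in: 258 ≤ 268 is true
  meter paid: yes → true
  hour of day (0-23) ≤ 18: 2 ≤ 18 is true
  snow emergency in effect: no → false
  electric vehicle: no → false
  NOT disabled placard displayed: no → true
  day ∈ {Fri, Wed}: Wed is in the set → true
  street-cleaning window active: yes → true
  intended duration > 252 min: 216 > 252 is false
  permit type ∈ {A, B, none, staff}: A is in the set → true
  commercial vehicle: no → false
  intended duration ≥ 297 min: 216 ≥ 297 is false
  permit type = none: A == none is false
Combine:
[1.1.1.1] false OR true = true
[1.1.1] NOT true = false
[1.1.2] true → true = true
[1.1.3.2] false AND true = false
[1.1.3] false OR false = false
[1.1] false AND true AND false = false
[1] NOT false = true
[2.1.1] exactly-one(true, true) = false
[2.1] NOT false = true
[2.2.1] exactly-one(false, true, false) = true
[2.2] NOT true = false
[2.3] false OR false OR false = false
[2] true OR false OR false = true
[root] true → true = true
Overall: true → permitted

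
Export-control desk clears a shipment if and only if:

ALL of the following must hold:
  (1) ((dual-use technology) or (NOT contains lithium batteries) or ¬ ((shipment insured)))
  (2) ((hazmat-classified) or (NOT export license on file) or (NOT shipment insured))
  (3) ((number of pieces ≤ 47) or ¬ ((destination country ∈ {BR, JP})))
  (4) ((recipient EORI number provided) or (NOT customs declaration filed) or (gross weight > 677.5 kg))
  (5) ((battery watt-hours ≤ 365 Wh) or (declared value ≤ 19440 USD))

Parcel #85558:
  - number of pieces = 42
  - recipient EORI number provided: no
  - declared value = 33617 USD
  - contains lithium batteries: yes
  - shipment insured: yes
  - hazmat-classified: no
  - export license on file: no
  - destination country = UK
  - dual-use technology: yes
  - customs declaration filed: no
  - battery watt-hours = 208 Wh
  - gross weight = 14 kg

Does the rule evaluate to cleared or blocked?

Atomic conditions:
  dual-use technology: yes → true
  NOT contains lithium batteries: yes → false
  shipment insured: yes → true
  hazmat-classified: no → false
  NOT export license on file: no → true
  NOT shipment insured: yes → false
  number of pieces ≤ 47: 42 ≤ 47 is true
  destination country ∈ {BR, JP}: UK is not in the set → false
  recipient EORI number provided: no → false
  NOT customs declaration filed: no → true
  gross weight > 677.5 kg: 14 > 677.5 is false
  battery watt-hours ≤ 365 Wh: 208 ≤ 365 is true
  declared value ≤ 19440 USD: 33617 ≤ 19440 is false
Combine:
[1.3] NOT true = false
[1] true OR false OR false = true
[2] false OR true OR false = true
[3.2] NOT false = true
[3] true OR true = true
[4] false OR true OR false = true
[5] true OR false = true
[root] true AND true AND true AND true AND true = true
Overall: true → cleared

Cleared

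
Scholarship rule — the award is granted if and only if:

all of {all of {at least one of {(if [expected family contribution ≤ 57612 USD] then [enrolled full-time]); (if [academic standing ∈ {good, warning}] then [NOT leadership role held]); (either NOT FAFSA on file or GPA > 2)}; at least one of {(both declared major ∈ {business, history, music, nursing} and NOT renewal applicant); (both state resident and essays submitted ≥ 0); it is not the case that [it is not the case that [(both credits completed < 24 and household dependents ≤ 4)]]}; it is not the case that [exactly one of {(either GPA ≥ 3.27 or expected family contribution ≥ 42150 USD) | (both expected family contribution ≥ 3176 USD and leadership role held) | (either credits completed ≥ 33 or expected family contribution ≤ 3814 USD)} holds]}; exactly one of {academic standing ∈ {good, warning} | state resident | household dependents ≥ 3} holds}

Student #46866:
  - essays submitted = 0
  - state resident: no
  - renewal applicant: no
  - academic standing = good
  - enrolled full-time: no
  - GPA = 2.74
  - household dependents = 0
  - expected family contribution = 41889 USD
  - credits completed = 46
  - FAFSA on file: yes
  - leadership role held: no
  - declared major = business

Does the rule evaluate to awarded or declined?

Atomic conditions:
  expected family contribution ≤ 57612 USD: 41889 ≤ 57612 is true
  enrolled full-time: no → false
  academic standing ∈ {good, warning}: good is in the set → true
  NOT leadership role held: no → true
  NOT FAFSA on file: yes → false
  GPA > 2: 2.74 > 2 is true
  declared major ∈ {business, history, music, nursing}: business is in the set → true
  NOT renewal applicant: no → true
  state resident: no → false
  essays submitted ≥ 0: 0 ≥ 0 is true
  credits completed < 24: 46 < 24 is false
  household dependents ≤ 4: 0 ≤ 4 is true
  GPA ≥ 3.27: 2.74 ≥ 3.27 is false
  expected family contribution ≥ 42150 USD: 41889 ≥ 42150 is false
  expected family contribution ≥ 3176 USD: 41889 ≥ 3176 is true
  leadership role held: no → false
  credits completed ≥ 33: 46 ≥ 33 is true
  expected family contribution ≤ 3814 USD: 41889 ≤ 3814 is false
  household dependents ≥ 3: 0 ≥ 3 is false
Combine:
[1.1.1] true → false = false
[1.1.2] true → true = true
[1.1.3] false OR true = true
[1.1] false OR true OR true = true
[1.2.1] true AND true = true
[1.2.2] false AND true = false
[1.2.3.1.1] false AND true = false
[1.2.3.1] NOT false = true
[1.2.3] NOT true = false
[1.2] true OR false OR false = true
[1.3.1.1] false OR false = false
[1.3.1.2] true AND false = false
[1.3.1.3] true OR false = true
[1.3.1] exactly-one(false, false, true) = true
[1.3] NOT true = false
[1] true AND true AND false = false
[2] exactly-one(true, false, false) = true
[root] false AND true = false
Overall: false → declined

Declined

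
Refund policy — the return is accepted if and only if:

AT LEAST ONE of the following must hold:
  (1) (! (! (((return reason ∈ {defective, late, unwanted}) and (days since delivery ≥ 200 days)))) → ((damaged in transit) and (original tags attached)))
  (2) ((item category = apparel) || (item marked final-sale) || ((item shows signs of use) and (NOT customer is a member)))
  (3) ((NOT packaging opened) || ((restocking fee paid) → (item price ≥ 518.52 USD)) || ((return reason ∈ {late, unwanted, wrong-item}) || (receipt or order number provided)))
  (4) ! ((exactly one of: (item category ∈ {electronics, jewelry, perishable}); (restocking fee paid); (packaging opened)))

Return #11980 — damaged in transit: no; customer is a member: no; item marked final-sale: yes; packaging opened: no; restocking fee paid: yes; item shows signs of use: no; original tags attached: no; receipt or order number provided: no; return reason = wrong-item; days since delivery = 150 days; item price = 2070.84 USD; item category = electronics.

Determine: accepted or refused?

Atomic conditions:
  return reason ∈ {defective, late, unwanted}: wrong-item is not in the set → false
  days since delivery ≥ 200 days: 150 ≥ 200 is false
  damaged in transit: no → false
  original tags attached: no → false
  item category = apparel: electronics == apparel is false
  item marked final-sale: yes → true
  item shows signs of use: no → false
  NOT customer is a member: no → true
  NOT packaging opened: no → true
  restocking fee paid: yes → true
  item price ≥ 518.52 USD: 2070.84 ≥ 518.52 is true
  return reason ∈ {late, unwanted, wrong-item}: wrong-item is in the set → true
  receipt or order number provided: no → false
  item category ∈ {electronics, jewelry, perishable}: electronics is in the set → true
  packaging opened: no → false
Combine:
[1.1.1.1] false AND false = false
[1.1.1] NOT false = true
[1.1] NOT true = false
[1.2] false AND false = false
[1] false → false (antecedent false ⇒ implication holds) = true
[2.3] false AND true = false
[2] false OR true OR false = true
[3.2] true → true = true
[3.3] true OR false = true
[3] true OR true OR true = true
[4.1] exactly-one(true, true, false) = false
[4] NOT false = true
[root] true OR true OR true OR true = true
Overall: true → accepted

Accepted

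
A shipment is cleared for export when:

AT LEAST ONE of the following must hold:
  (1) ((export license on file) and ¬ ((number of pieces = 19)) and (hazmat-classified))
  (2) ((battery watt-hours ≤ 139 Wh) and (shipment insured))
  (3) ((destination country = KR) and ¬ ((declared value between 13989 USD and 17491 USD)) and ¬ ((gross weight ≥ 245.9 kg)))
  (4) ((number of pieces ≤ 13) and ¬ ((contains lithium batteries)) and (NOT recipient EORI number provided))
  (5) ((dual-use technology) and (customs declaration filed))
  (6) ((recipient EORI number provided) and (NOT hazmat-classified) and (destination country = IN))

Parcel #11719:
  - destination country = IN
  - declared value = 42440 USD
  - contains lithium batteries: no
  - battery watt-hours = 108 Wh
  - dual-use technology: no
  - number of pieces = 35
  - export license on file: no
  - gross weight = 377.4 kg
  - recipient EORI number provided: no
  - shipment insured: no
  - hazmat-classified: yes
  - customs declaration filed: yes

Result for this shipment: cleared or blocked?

Atomic conditions:
  export license on file: no → false
  number of pieces = 19: 35 == 19 is false
  hazmat-classified: yes → true
  battery watt-hours ≤ 139 Wh: 108 ≤ 139 is true
  shipment insured: no → false
  destination country = KR: IN == KR is false
  declared value between 13989 USD and 17491 USD: 42440 in [13989, 17491] is false
  gross weight ≥ 245.9 kg: 377.4 ≥ 245.9 is true
  number of pieces ≤ 13: 35 ≤ 13 is false
  contains lithium batteries: no → false
  NOT recipient EORI number provided: no → true
  dual-use technology: no → false
  customs declaration filed: yes → true
  recipient EORI number provided: no → false
  NOT hazmat-classified: yes → false
  destination country = IN: IN == IN is true
Combine:
[1.2] NOT false = true
[1] false AND true AND true = false
[2] true AND false = false
[3.2] NOT false = true
[3.3] NOT true = false
[3] false AND true AND false = false
[4.2] NOT false = true
[4] false AND true AND true = false
[5] false AND true = false
[6] false AND false AND true = false
[root] false OR false OR false OR false OR false OR false = false
Overall: false → blocked

Blocked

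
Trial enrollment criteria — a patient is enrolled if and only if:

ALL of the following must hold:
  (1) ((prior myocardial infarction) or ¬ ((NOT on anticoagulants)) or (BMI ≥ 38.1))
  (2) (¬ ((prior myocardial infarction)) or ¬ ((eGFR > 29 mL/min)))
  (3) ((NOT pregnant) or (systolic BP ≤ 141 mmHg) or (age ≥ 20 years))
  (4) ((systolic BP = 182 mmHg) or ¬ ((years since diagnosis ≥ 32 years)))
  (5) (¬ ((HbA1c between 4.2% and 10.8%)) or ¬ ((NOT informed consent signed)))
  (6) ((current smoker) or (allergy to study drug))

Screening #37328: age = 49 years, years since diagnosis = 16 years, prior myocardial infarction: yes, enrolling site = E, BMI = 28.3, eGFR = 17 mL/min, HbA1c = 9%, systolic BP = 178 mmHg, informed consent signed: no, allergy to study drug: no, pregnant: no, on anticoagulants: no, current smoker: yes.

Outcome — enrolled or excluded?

Excluded

Atomic conditions:
  prior myocardial infarction: yes → true
  NOT on anticoagulants: no → true
  BMI ≥ 38.1: 28.3 ≥ 38.1 is false
  eGFR > 29 mL/min: 17 > 29 is false
  NOT pregnant: no → true
  systolic BP ≤ 141 mmHg: 178 ≤ 141 is false
  age ≥ 20 years: 49 ≥ 20 is true
  systolic BP = 182 mmHg: 178 == 182 is false
  years since diagnosis ≥ 32 years: 16 ≥ 32 is false
  HbA1c between 4.2% and 10.8%: 9 in [4.2, 10.8] is true
  NOT informed consent signed: no → true
  current smoker: yes → true
  allergy to study drug: no → false
Combine:
[1.2] NOT true = false
[1] true OR false OR false = true
[2.1] NOT true = false
[2.2] NOT false = true
[2] false OR true = true
[3] true OR false OR true = true
[4.2] NOT false = true
[4] false OR true = true
[5.1] NOT true = false
[5.2] NOT true = false
[5] false OR false = false
[6] true OR false = true
[root] true AND true AND true AND true AND false AND true = false
Overall: false → excluded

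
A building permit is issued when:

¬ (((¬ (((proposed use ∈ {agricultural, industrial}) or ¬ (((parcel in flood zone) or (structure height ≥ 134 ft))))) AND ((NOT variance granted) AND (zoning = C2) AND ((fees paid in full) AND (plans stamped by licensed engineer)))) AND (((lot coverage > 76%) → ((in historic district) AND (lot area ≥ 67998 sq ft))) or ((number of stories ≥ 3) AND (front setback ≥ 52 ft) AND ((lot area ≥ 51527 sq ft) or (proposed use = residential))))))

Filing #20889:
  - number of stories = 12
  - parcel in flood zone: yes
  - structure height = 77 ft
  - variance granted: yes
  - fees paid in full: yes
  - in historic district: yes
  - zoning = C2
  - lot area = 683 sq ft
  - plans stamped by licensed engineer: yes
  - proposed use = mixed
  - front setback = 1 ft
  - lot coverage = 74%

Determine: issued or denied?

Atomic conditions:
  proposed use ∈ {agricultural, industrial}: mixed is not in the set → false
  parcel in flood zone: yes → true
  structure height ≥ 134 ft: 77 ≥ 134 is false
  NOT variance granted: yes → false
  zoning = C2: C2 == C2 is true
  fees paid in full: yes → true
  plans stamped by licensed engineer: yes → true
  lot coverage > 76%: 74 > 76 is false
  in historic district: yes → true
  lot area ≥ 67998 sq ft: 683 ≥ 67998 is false
  number of stories ≥ 3: 12 ≥ 3 is true
  front setback ≥ 52 ft: 1 ≥ 52 is false
  lot area ≥ 51527 sq ft: 683 ≥ 51527 is false
  proposed use = residential: mixed == residential is false
Combine:
[1.1.1.1.2.1] true OR false = true
[1.1.1.1.2] NOT true = false
[1.1.1.1] false OR false = false
[1.1.1] NOT false = true
[1.1.2.3] true AND true = true
[1.1.2] false AND true AND true = false
[1.1] true AND false = false
[1.2.1.2] true AND false = false
[1.2.1] false → false (antecedent false ⇒ implication holds) = true
[1.2.2.3] false OR false = false
[1.2.2] true AND false AND false = false
[1.2] true OR false = true
[1] false AND true = false
[root] NOT false = true
Overall: true → issued

Issued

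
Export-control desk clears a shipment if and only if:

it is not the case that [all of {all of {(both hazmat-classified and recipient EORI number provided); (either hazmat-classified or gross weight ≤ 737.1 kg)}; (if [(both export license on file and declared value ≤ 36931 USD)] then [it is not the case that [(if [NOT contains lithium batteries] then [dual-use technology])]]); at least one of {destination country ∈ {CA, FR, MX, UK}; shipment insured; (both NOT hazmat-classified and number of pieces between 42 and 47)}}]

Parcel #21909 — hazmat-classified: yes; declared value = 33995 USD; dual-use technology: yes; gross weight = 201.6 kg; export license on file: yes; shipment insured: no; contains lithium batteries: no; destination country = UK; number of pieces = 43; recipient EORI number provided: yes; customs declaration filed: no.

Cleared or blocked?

Atomic conditions:
  hazmat-classified: yes → true
  recipient EORI number provided: yes → true
  gross weight ≤ 737.1 kg: 201.6 ≤ 737.1 is true
  export license on file: yes → true
  declared value ≤ 36931 USD: 33995 ≤ 36931 is true
  NOT contains lithium batteries: no → true
  dual-use technology: yes → true
  destination country ∈ {CA, FR, MX, UK}: UK is in the set → true
  shipment insured: no → false
  NOT hazmat-classified: yes → false
  number of pieces between 42 and 47: 43 in [42, 47] is true
Combine:
[1.1.1] true AND true = true
[1.1.2] true OR true = true
[1.1] true AND true = true
[1.2.1] true AND true = true
[1.2.2.1] true → true = true
[1.2.2] NOT true = false
[1.2] true → false = false
[1.3.3] false AND true = false
[1.3] true OR false OR false = true
[1] true AND false AND true = false
[root] NOT false = true
Overall: true → cleared

Cleared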